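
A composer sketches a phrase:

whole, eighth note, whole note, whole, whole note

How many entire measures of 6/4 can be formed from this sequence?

One bar of 6/4 = 12 eighth notes.
Express everything in eighth notes: whole = 8; eighth note = 1; whole note = 8; whole = 8; whole note = 8.
Total: 8 + 1 + 8 + 8 + 8 = 33.
33 ÷ 12 = 2 complete bars with 9 left over.

2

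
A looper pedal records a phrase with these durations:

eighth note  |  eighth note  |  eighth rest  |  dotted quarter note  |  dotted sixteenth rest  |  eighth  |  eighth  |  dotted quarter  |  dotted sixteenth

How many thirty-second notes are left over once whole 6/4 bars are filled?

2

One bar of 6/4 = 48 thirty-second notes.
Each duration in thirty-second notes: eighth note = 4; eighth note = 4; eighth rest = 4; dotted quarter note = 12; dotted sixteenth rest = 3; eighth = 4; eighth = 4; dotted quarter = 12; dotted sixteenth = 3.
Adding: 4 + 4 + 4 + 12 + 3 + 4 + 4 + 12 + 3 = 50.
50 ÷ 48 = 1 complete bar with 2 thirty-second notes remaining.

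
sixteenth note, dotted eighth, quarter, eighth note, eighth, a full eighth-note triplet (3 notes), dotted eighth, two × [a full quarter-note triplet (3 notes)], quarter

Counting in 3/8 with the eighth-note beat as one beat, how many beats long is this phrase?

One eighth-note beat = 2 sixteenth notes.
Each duration in sixteenth notes: sixteenth note = 1; dotted eighth = 3; quarter = 4; eighth note = 2; eighth = 2; a full eighth-note triplet (3 notes) (three triplet eighths span one quarter) = 4; dotted eighth = 3; a full quarter-note triplet (3 notes) (three triplet quarters span one half) = 8; a full quarter-note triplet (3 notes) (three triplet quarters span one half) = 8; quarter = 4.
Total: 1 + 3 + 4 + 2 + 2 + 4 + 3 + 8 + 8 + 4 = 39.
39 ÷ 2 = 19.5 beats.

19.5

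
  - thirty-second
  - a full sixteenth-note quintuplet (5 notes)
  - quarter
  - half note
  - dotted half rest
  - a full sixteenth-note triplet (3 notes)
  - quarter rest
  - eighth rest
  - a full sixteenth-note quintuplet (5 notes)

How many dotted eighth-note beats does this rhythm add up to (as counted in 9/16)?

One dotted eighth-note beat = 6 thirty-second notes.
Working in thirty-second notes: thirty-second = 1; a full sixteenth-note quintuplet (5 notes) (five quintuplet sixteenths span one quarter) = 8; quarter = 8; half note = 16; dotted half rest = 24; a full sixteenth-note triplet (3 notes) (three triplet sixteenths span one eighth) = 4; quarter rest = 8; eighth rest = 4; a full sixteenth-note quintuplet (5 notes) (five quintuplet sixteenths span one quarter) = 8.
Altogether 1 + 8 + 8 + 16 + 24 + 4 + 8 + 4 + 8 = 81.
81 ÷ 6 = 13.5 beats.

13.5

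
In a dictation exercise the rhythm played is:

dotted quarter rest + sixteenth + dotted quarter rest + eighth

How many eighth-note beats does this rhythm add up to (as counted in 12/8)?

One eighth-note beat = 2 sixteenth notes.
Convert each value to sixteenth notes: dotted quarter rest = 6; sixteenth = 1; dotted quarter rest = 6; eighth = 2.
Altogether 6 + 1 + 6 + 2 = 15.
15 ÷ 2 = 7.5 beats.

7.5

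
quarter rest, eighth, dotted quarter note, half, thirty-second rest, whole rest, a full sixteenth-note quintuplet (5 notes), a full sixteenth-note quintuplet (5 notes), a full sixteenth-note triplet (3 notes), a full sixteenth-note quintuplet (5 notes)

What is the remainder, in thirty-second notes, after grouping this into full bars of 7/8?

17

One bar of 7/8 = 28 thirty-second notes.
Express everything in thirty-second notes: quarter rest = 8; eighth = 4; dotted quarter note = 12; half = 16; thirty-second rest = 1; whole rest = 32; a full sixteenth-note quintuplet (5 notes) (five quintuplet sixteenths span one quarter) = 8; a full sixteenth-note quintuplet (5 notes) (five quintuplet sixteenths span one quarter) = 8; a full sixteenth-note triplet (3 notes) (three triplet sixteenths span one eighth) = 4; a full sixteenth-note quintuplet (5 notes) (five quintuplet sixteenths span one quarter) = 8.
Total: 8 + 4 + 12 + 16 + 1 + 32 + 8 + 8 + 4 + 8 = 101.
101 ÷ 28 = 3 complete bars with 17 thirty-second notes remaining.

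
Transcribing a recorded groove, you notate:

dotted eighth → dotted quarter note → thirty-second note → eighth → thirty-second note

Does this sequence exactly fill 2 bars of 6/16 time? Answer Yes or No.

One bar of 6/16 = 12 thirty-second notes, so 2 bars = 24.
Express everything in thirty-second notes: dotted eighth = 6; dotted quarter note = 12; thirty-second note = 1; eighth = 4; thirty-second note = 1.
Altogether 6 + 12 + 1 + 4 + 1 = 24.
24 equals 24, so the answer is Yes.

Yes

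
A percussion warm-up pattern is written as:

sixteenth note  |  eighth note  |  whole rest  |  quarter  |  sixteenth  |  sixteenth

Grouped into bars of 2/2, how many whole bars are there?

One bar of 2/2 = 16 sixteenth notes.
In sixteenth notes: sixteenth note = 1; eighth note = 2; whole rest = 16; quarter = 4; sixteenth = 1; sixteenth = 1.
Altogether 1 + 2 + 16 + 4 + 1 + 1 = 25.
25 ÷ 16 = 1 complete bar with 9 left over.

1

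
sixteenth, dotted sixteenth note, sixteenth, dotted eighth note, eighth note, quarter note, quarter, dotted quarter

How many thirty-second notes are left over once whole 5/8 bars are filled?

5

One bar of 5/8 = 20 thirty-second notes.
Convert each value to thirty-second notes: sixteenth = 2; dotted sixteenth note = 3; sixteenth = 2; dotted eighth note = 6; eighth note = 4; quarter note = 8; quarter = 8; dotted quarter = 12.
Altogether 2 + 3 + 2 + 6 + 4 + 8 + 8 + 12 = 45.
45 ÷ 20 = 2 complete bars with 5 thirty-second notes remaining.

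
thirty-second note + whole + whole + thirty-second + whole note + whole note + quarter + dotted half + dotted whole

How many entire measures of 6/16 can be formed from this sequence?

One bar of 6/16 = 12 thirty-second notes.
Each duration in thirty-second notes: thirty-second note = 1; whole = 32; whole = 32; thirty-second = 1; whole note = 32; whole note = 32; quarter = 8; dotted half = 24; dotted whole = 48.
Altogether 1 + 32 + 32 + 1 + 32 + 32 + 8 + 24 + 48 = 210.
210 ÷ 12 = 17 complete bars with 6 left over.

17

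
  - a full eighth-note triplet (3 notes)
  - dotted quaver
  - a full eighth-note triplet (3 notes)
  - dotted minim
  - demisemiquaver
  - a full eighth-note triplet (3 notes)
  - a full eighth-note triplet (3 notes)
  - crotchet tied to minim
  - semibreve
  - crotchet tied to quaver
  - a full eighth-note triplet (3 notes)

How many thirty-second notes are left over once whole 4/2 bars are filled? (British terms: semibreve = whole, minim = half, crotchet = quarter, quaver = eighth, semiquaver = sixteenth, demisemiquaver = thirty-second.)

11

One bar of 4/2 = 64 thirty-second notes.
Express everything in thirty-second notes: a full eighth-note triplet (3 notes) (three triplet eighths span one quarter) = 8; dotted quaver = 6; a full eighth-note triplet (3 notes) (three triplet eighths span one quarter) = 8; dotted minim = 24; demisemiquaver = 1; a full eighth-note triplet (3 notes) (three triplet eighths span one quarter) = 8; a full eighth-note triplet (3 notes) (three triplet eighths span one quarter) = 8; crotchet tied to minim (crotchet + minim) = 24; semibreve = 32; crotchet tied to quaver (crotchet + quaver) = 12; a full eighth-note triplet (3 notes) (three triplet eighths span one quarter) = 8.
Altogether 8 + 6 + 8 + 24 + 1 + 8 + 8 + 24 + 32 + 12 + 8 = 139.
139 ÷ 64 = 2 complete bars with 11 thirty-second notes remaining.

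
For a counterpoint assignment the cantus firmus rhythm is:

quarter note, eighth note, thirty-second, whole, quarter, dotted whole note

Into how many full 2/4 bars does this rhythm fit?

One bar of 2/4 = 16 thirty-second notes.
Convert each value to thirty-second notes: quarter note = 8; eighth note = 4; thirty-second = 1; whole = 32; quarter = 8; dotted whole note = 48.
Adding: 8 + 4 + 1 + 32 + 8 + 48 = 101.
101 ÷ 16 = 6 complete bars with 5 left over.

6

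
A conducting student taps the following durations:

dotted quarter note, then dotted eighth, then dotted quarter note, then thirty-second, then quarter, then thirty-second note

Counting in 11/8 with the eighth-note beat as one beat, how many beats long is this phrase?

One eighth-note beat = 4 thirty-second notes.
In thirty-second notes: dotted quarter note = 12; dotted eighth = 6; dotted quarter note = 12; thirty-second = 1; quarter = 8; thirty-second note = 1.
Adding: 12 + 6 + 12 + 1 + 8 + 1 = 40.
40 ÷ 4 = 10 beats.

10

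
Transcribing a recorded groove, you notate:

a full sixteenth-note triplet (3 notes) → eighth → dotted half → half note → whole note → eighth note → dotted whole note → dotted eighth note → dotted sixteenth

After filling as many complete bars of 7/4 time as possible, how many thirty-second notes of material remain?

One bar of 7/4 = 56 thirty-second notes.
Working in thirty-second notes: a full sixteenth-note triplet (3 notes) (three triplet sixteenths span one eighth) = 4; eighth = 4; dotted half = 24; half note = 16; whole note = 32; eighth note = 4; dotted whole note = 48; dotted eighth note = 6; dotted sixteenth = 3.
Total: 4 + 4 + 24 + 16 + 32 + 4 + 48 + 6 + 3 = 141.
141 ÷ 56 = 2 complete bars with 29 thirty-second notes remaining.

29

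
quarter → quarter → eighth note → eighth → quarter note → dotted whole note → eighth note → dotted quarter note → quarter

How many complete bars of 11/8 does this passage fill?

2

One bar of 11/8 = 11 eighth notes.
In eighth notes: quarter = 2; quarter = 2; eighth note = 1; eighth = 1; quarter note = 2; dotted whole note = 12; eighth note = 1; dotted quarter note = 3; quarter = 2.
Total: 2 + 2 + 1 + 1 + 2 + 12 + 1 + 3 + 2 = 26.
26 ÷ 11 = 2 complete bars with 4 left over.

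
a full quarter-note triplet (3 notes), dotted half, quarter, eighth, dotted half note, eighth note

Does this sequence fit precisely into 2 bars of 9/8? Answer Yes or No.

No

One bar of 9/8 = 9 eighth notes, so 2 bars = 18.
In eighth notes: a full quarter-note triplet (3 notes) (three triplet quarters span one half) = 4; dotted half = 6; quarter = 2; eighth = 1; dotted half note = 6; eighth note = 1.
Sum: 4 + 6 + 2 + 1 + 6 + 1 = 20.
20 exceeds 18, so the answer is No.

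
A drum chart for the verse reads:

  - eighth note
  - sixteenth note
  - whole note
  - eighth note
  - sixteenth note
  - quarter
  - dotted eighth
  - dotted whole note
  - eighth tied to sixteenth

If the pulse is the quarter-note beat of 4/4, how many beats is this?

14

One quarter-note beat = 4 sixteenth notes.
Convert each value to sixteenth notes: eighth note = 2; sixteenth note = 1; whole note = 16; eighth note = 2; sixteenth note = 1; quarter = 4; dotted eighth = 3; dotted whole note = 24; eighth tied to sixteenth (eighth + sixteenth) = 3.
Sum: 2 + 1 + 16 + 2 + 1 + 4 + 3 + 24 + 3 = 56.
56 ÷ 4 = 14 beats.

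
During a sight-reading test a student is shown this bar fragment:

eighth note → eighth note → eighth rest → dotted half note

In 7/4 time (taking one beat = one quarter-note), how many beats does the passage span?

One quarter-note beat = 2 eighth notes.
Working in eighth notes: eighth note = 1; eighth note = 1; eighth rest = 1; dotted half note = 6.
Adding: 1 + 1 + 1 + 6 = 9.
9 ÷ 2 = 4.5 beats.

4.5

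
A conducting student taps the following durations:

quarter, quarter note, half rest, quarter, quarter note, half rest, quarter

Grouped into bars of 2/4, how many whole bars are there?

One bar of 2/4 = 2 quarter notes.
Convert each value to quarter notes: quarter = 1; quarter note = 1; half rest = 2; quarter = 1; quarter note = 1; half rest = 2; quarter = 1.
Sum: 1 + 1 + 2 + 1 + 1 + 2 + 1 = 9.
9 ÷ 2 = 4 complete bars with 1 left over.

4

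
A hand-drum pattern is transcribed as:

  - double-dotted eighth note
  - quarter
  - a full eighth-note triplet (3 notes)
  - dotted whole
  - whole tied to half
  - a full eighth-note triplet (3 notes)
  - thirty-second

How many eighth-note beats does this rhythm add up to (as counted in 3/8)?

32

One eighth-note beat = 4 thirty-second notes.
Each duration in thirty-second notes: double-dotted eighth note = 7; quarter = 8; a full eighth-note triplet (3 notes) (three triplet eighths span one quarter) = 8; dotted whole = 48; whole tied to half (whole + half) = 48; a full eighth-note triplet (3 notes) (three triplet eighths span one quarter) = 8; thirty-second = 1.
Adding: 7 + 8 + 8 + 48 + 48 + 8 + 1 = 128.
128 ÷ 4 = 32 beats.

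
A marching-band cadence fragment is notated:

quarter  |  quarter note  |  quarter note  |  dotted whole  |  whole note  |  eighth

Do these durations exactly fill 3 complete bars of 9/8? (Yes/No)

One bar of 9/8 = 9 eighth notes, so 3 bars = 27.
Express everything in eighth notes: quarter = 2; quarter note = 2; quarter note = 2; dotted whole = 12; whole note = 8; eighth = 1.
Altogether 2 + 2 + 2 + 12 + 8 + 1 = 27.
27 equals 27, so the answer is Yes.

Yes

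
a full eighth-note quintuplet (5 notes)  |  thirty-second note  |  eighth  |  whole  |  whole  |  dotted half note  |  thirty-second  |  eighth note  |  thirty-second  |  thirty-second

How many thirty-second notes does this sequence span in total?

Express everything in thirty-second notes: a full eighth-note quintuplet (5 notes) (five quintuplet eighths span one half) = 16; thirty-second note = 1; eighth = 4; whole = 32; whole = 32; dotted half note = 24; thirty-second = 1; eighth note = 4; thirty-second = 1; thirty-second = 1.
Altogether 16 + 1 + 4 + 32 + 32 + 24 + 1 + 4 + 1 + 1 = 116 thirty-second notes.

116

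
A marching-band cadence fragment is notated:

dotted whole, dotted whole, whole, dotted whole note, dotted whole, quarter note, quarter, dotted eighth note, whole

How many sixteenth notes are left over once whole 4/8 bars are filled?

One bar of 4/8 = 8 sixteenth notes.
Express everything in sixteenth notes: dotted whole = 24; dotted whole = 24; whole = 16; dotted whole note = 24; dotted whole = 24; quarter note = 4; quarter = 4; dotted eighth note = 3; whole = 16.
Sum: 24 + 24 + 16 + 24 + 24 + 4 + 4 + 3 + 16 = 139.
139 ÷ 8 = 17 complete bars with 3 sixteenth notes remaining.

3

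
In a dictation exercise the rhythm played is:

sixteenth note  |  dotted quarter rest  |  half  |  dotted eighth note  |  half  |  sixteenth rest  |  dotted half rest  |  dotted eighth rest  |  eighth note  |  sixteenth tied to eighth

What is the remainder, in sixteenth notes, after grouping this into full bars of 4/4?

15

One bar of 4/4 = 16 sixteenth notes.
Express everything in sixteenth notes: sixteenth note = 1; dotted quarter rest = 6; half = 8; dotted eighth note = 3; half = 8; sixteenth rest = 1; dotted half rest = 12; dotted eighth rest = 3; eighth note = 2; sixteenth tied to eighth (sixteenth + eighth) = 3.
Sum: 1 + 6 + 8 + 3 + 8 + 1 + 12 + 3 + 2 + 3 = 47.
47 ÷ 16 = 2 complete bars with 15 sixteenth notes remaining.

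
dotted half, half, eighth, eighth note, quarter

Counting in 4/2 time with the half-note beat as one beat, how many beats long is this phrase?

One half-note beat = 4 eighth notes.
Each duration in eighth notes: dotted half = 6; half = 4; eighth = 1; eighth note = 1; quarter = 2.
Sum: 6 + 4 + 1 + 1 + 2 = 14.
14 ÷ 4 = 3.5 beats.

3.5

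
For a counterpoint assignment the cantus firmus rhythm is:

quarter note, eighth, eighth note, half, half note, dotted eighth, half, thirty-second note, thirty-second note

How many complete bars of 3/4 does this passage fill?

3

One bar of 3/4 = 24 thirty-second notes.
In thirty-second notes: quarter note = 8; eighth = 4; eighth note = 4; half = 16; half note = 16; dotted eighth = 6; half = 16; thirty-second note = 1; thirty-second note = 1.
Sum: 8 + 4 + 4 + 16 + 16 + 6 + 16 + 1 + 1 = 72.
72 ÷ 24 = 3 complete bars with 0 left over.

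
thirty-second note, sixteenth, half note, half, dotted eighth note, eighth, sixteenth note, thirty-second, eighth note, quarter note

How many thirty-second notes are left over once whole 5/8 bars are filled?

0

One bar of 5/8 = 20 thirty-second notes.
In thirty-second notes: thirty-second note = 1; sixteenth = 2; half note = 16; half = 16; dotted eighth note = 6; eighth = 4; sixteenth note = 2; thirty-second = 1; eighth note = 4; quarter note = 8.
Sum: 1 + 2 + 16 + 16 + 6 + 4 + 2 + 1 + 4 + 8 = 60.
60 ÷ 20 = 3 complete bars with 0 thirty-second notes remaining.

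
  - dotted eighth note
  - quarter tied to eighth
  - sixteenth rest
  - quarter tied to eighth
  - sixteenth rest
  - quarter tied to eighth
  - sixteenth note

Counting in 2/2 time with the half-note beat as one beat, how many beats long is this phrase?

3

One half-note beat = 8 sixteenth notes.
Working in sixteenth notes: dotted eighth note = 3; quarter tied to eighth (quarter + eighth) = 6; sixteenth rest = 1; quarter tied to eighth (quarter + eighth) = 6; sixteenth rest = 1; quarter tied to eighth (quarter + eighth) = 6; sixteenth note = 1.
Total: 3 + 6 + 1 + 6 + 1 + 6 + 1 = 24.
24 ÷ 8 = 3 beats.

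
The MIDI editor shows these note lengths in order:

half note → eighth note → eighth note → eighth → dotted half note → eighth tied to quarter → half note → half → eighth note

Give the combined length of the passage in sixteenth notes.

In sixteenth notes: half note = 8; eighth note = 2; eighth note = 2; eighth = 2; dotted half note = 12; eighth tied to quarter (eighth + quarter) = 6; half note = 8; half = 8; eighth note = 2.
Sum: 8 + 2 + 2 + 2 + 12 + 6 + 8 + 8 + 2 = 50 sixteenth notes.

50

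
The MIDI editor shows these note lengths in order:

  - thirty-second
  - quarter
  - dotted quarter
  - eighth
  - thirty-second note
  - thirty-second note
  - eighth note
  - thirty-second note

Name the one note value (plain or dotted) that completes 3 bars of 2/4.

half note

3 bars of 2/4 = 48 thirty-second notes.
Each duration in thirty-second notes: thirty-second = 1; quarter = 8; dotted quarter = 12; eighth = 4; thirty-second note = 1; thirty-second note = 1; eighth note = 4; thirty-second note = 1.
Adding: 1 + 8 + 12 + 4 + 1 + 1 + 4 + 1 = 32.
Remaining: 48 − 32 = 16 thirty-second notes, which is a half note.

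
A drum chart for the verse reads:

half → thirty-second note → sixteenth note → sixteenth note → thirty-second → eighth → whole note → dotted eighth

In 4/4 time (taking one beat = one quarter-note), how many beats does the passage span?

8

One quarter-note beat = 8 thirty-second notes.
Express everything in thirty-second notes: half = 16; thirty-second note = 1; sixteenth note = 2; sixteenth note = 2; thirty-second = 1; eighth = 4; whole note = 32; dotted eighth = 6.
Adding: 16 + 1 + 2 + 2 + 1 + 4 + 32 + 6 = 64.
64 ÷ 8 = 8 beats.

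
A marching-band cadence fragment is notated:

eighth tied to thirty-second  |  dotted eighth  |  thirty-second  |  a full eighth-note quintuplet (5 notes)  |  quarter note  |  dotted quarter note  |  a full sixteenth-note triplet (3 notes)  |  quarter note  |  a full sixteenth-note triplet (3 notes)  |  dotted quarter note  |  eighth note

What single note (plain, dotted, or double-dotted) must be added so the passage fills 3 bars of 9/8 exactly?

3 bars of 9/8 = 108 thirty-second notes.
Convert each value to thirty-second notes: eighth tied to thirty-second (eighth + thirty-second) = 5; dotted eighth = 6; thirty-second = 1; a full eighth-note quintuplet (5 notes) (five quintuplet eighths span one half) = 16; quarter note = 8; dotted quarter note = 12; a full sixteenth-note triplet (3 notes) (three triplet sixteenths span one eighth) = 4; quarter note = 8; a full sixteenth-note triplet (3 notes) (three triplet sixteenths span one eighth) = 4; dotted quarter note = 12; eighth note = 4.
Adding: 5 + 6 + 1 + 16 + 8 + 12 + 4 + 8 + 4 + 12 + 4 = 80.
Remaining: 108 − 80 = 28 thirty-second notes, which is a double-dotted half note.

double-dotted half note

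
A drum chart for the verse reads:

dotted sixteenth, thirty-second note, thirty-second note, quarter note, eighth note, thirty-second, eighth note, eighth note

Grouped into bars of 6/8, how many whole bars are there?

One bar of 6/8 = 24 thirty-second notes.
Each duration in thirty-second notes: dotted sixteenth = 3; thirty-second note = 1; thirty-second note = 1; quarter note = 8; eighth note = 4; thirty-second = 1; eighth note = 4; eighth note = 4.
Sum: 3 + 1 + 1 + 8 + 4 + 1 + 4 + 4 = 26.
26 ÷ 24 = 1 complete bar with 2 left over.

1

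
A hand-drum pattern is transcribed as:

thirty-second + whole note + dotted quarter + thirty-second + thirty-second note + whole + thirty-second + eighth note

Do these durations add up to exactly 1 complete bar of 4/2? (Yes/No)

One bar of 4/2 = 64 thirty-second notes.
Working in thirty-second notes: thirty-second = 1; whole note = 32; dotted quarter = 12; thirty-second = 1; thirty-second note = 1; whole = 32; thirty-second = 1; eighth note = 4.
Adding: 1 + 32 + 12 + 1 + 1 + 32 + 1 + 4 = 84.
84 exceeds 64, so the answer is No.

No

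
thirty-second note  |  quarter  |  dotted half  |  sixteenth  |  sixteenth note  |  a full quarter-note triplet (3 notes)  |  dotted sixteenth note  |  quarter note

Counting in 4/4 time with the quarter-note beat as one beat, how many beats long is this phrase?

8

One quarter-note beat = 8 thirty-second notes.
Working in thirty-second notes: thirty-second note = 1; quarter = 8; dotted half = 24; sixteenth = 2; sixteenth note = 2; a full quarter-note triplet (3 notes) (three triplet quarters span one half) = 16; dotted sixteenth note = 3; quarter note = 8.
Adding: 1 + 8 + 24 + 2 + 2 + 16 + 3 + 8 = 64.
64 ÷ 8 = 8 beats.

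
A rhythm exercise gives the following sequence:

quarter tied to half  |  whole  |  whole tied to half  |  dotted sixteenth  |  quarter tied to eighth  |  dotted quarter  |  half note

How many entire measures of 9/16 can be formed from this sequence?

One bar of 9/16 = 18 thirty-second notes.
In thirty-second notes: quarter tied to half (quarter + half) = 24; whole = 32; whole tied to half (whole + half) = 48; dotted sixteenth = 3; quarter tied to eighth (quarter + eighth) = 12; dotted quarter = 12; half note = 16.
Altogether 24 + 32 + 48 + 3 + 12 + 12 + 16 = 147.
147 ÷ 18 = 8 complete bars with 3 left over.

8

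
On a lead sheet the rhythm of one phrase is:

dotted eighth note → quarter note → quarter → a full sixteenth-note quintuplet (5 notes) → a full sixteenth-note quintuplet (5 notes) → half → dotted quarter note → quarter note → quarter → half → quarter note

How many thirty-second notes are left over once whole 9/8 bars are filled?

34

One bar of 9/8 = 18 sixteenth notes.
Convert each value to sixteenth notes: dotted eighth note = 3; quarter note = 4; quarter = 4; a full sixteenth-note quintuplet (5 notes) (five quintuplet sixteenths span one quarter) = 4; a full sixteenth-note quintuplet (5 notes) (five quintuplet sixteenths span one quarter) = 4; half = 8; dotted quarter note = 6; quarter note = 4; quarter = 4; half = 8; quarter note = 4.
Sum: 3 + 4 + 4 + 4 + 4 + 8 + 6 + 4 + 4 + 8 + 4 = 53.
53 ÷ 18 = 2 complete bars with 17 sixteenth notes remaining = 34 thirty-second notes.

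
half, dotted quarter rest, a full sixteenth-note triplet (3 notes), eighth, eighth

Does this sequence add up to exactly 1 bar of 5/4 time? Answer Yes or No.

Yes

One bar of 5/4 = 10 eighth notes.
Each duration in eighth notes: half = 4; dotted quarter rest = 3; a full sixteenth-note triplet (3 notes) (three triplet sixteenths span one eighth) = 1; eighth = 1; eighth = 1.
Sum: 4 + 3 + 1 + 1 + 1 = 10.
10 equals 10, so the answer is Yes.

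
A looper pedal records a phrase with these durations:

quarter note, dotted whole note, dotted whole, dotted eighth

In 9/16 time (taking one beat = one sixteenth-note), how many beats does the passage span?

One sixteenth-note beat = 2 thirty-second notes.
Express everything in thirty-second notes: quarter note = 8; dotted whole note = 48; dotted whole = 48; dotted eighth = 6.
Sum: 8 + 48 + 48 + 6 = 110.
110 ÷ 2 = 55 beats.

55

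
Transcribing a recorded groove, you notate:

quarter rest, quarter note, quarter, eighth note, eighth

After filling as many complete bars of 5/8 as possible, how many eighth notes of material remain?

3

One bar of 5/8 = 5 eighth notes.
Each duration in eighth notes: quarter rest = 2; quarter note = 2; quarter = 2; eighth note = 1; eighth = 1.
Altogether 2 + 2 + 2 + 1 + 1 = 8.
8 ÷ 5 = 1 complete bar with 3 eighth notes remaining.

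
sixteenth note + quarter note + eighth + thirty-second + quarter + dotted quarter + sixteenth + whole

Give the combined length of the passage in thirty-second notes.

Working in thirty-second notes: sixteenth note = 2; quarter note = 8; eighth = 4; thirty-second = 1; quarter = 8; dotted quarter = 12; sixteenth = 2; whole = 32.
Altogether 2 + 8 + 4 + 1 + 8 + 12 + 2 + 32 = 69 thirty-second notes.

69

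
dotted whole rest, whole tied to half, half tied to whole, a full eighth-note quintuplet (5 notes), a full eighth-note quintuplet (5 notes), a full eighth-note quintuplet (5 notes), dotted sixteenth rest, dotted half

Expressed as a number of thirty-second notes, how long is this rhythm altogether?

Each duration in thirty-second notes: dotted whole rest = 48; whole tied to half (whole + half) = 48; half tied to whole (half + whole) = 48; a full eighth-note quintuplet (5 notes) (five quintuplet eighths span one half) = 16; a full eighth-note quintuplet (5 notes) (five quintuplet eighths span one half) = 16; a full eighth-note quintuplet (5 notes) (five quintuplet eighths span one half) = 16; dotted sixteenth rest = 3; dotted half = 24.
Sum: 48 + 48 + 48 + 16 + 16 + 16 + 3 + 24 = 219 thirty-second notes.

219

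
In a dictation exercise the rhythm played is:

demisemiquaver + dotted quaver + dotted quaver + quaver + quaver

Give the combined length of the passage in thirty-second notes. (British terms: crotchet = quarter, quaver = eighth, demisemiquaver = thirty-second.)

Convert each value to thirty-second notes: demisemiquaver = 1; dotted quaver = 6; dotted quaver = 6; quaver = 4; quaver = 4.
Adding: 1 + 6 + 6 + 4 + 4 = 21 thirty-second notes.

21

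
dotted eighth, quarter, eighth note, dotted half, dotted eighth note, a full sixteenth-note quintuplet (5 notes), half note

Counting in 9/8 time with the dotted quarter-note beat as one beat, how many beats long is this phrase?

One dotted quarter-note beat = 6 sixteenth notes.
Working in sixteenth notes: dotted eighth = 3; quarter = 4; eighth note = 2; dotted half = 12; dotted eighth note = 3; a full sixteenth-note quintuplet (5 notes) (five quintuplet sixteenths span one quarter) = 4; half note = 8.
Adding: 3 + 4 + 2 + 12 + 3 + 4 + 8 = 36.
36 ÷ 6 = 6 beats.

6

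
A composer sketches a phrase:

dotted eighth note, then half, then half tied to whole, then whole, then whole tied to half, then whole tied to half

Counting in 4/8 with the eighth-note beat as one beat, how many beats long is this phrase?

One eighth-note beat = 2 sixteenth notes.
In sixteenth notes: dotted eighth note = 3; half = 8; half tied to whole (half + whole) = 24; whole = 16; whole tied to half (whole + half) = 24; whole tied to half (whole + half) = 24.
Adding: 3 + 8 + 24 + 16 + 24 + 24 = 99.
99 ÷ 2 = 49.5 beats.

49.5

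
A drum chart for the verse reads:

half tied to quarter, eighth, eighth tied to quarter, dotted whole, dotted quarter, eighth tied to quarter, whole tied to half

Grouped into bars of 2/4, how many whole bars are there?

10

One bar of 2/4 = 4 eighth notes.
Working in eighth notes: half tied to quarter (half + quarter) = 6; eighth = 1; eighth tied to quarter (eighth + quarter) = 3; dotted whole = 12; dotted quarter = 3; eighth tied to quarter (eighth + quarter) = 3; whole tied to half (whole + half) = 12.
Sum: 6 + 1 + 3 + 12 + 3 + 3 + 12 = 40.
40 ÷ 4 = 10 complete bars with 0 left over.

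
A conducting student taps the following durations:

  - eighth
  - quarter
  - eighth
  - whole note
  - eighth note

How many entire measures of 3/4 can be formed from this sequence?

2

One bar of 3/4 = 6 eighth notes.
Each duration in eighth notes: eighth = 1; quarter = 2; eighth = 1; whole note = 8; eighth note = 1.
Total: 1 + 2 + 1 + 8 + 1 = 13.
13 ÷ 6 = 2 complete bars with 1 left over.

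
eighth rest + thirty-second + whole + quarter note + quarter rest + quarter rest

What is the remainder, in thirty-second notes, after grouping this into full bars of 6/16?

One bar of 6/16 = 12 thirty-second notes.
Working in thirty-second notes: eighth rest = 4; thirty-second = 1; whole = 32; quarter note = 8; quarter rest = 8; quarter rest = 8.
Sum: 4 + 1 + 32 + 8 + 8 + 8 = 61.
61 ÷ 12 = 5 complete bars with 1 thirty-second note remaining.

1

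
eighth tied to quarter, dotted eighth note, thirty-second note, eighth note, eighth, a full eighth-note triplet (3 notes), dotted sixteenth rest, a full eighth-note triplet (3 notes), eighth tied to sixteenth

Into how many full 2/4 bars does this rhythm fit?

3

One bar of 2/4 = 16 thirty-second notes.
Convert each value to thirty-second notes: eighth tied to quarter (eighth + quarter) = 12; dotted eighth note = 6; thirty-second note = 1; eighth note = 4; eighth = 4; a full eighth-note triplet (3 notes) (three triplet eighths span one quarter) = 8; dotted sixteenth rest = 3; a full eighth-note triplet (3 notes) (three triplet eighths span one quarter) = 8; eighth tied to sixteenth (eighth + sixteenth) = 6.
Total: 12 + 6 + 1 + 4 + 4 + 8 + 3 + 8 + 6 = 52.
52 ÷ 16 = 3 complete bars with 4 left over.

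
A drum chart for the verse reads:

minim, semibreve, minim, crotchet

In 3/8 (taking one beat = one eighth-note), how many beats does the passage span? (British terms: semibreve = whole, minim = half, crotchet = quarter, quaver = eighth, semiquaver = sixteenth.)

18

One eighth-note beat = 2 sixteenth notes.
Each duration in sixteenth notes: minim = 8; semibreve = 16; minim = 8; crotchet = 4.
Sum: 8 + 16 + 8 + 4 = 36.
36 ÷ 2 = 18 beats.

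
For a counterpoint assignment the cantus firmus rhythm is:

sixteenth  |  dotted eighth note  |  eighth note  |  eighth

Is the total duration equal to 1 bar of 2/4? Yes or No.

One bar of 2/4 = 8 sixteenth notes.
Express everything in sixteenth notes: sixteenth = 1; dotted eighth note = 3; eighth note = 2; eighth = 2.
Adding: 1 + 3 + 2 + 2 = 8.
8 equals 8, so the answer is Yes.

Yes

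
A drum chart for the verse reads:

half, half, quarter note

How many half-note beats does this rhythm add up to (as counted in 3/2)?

2.5

One half-note beat = 2 quarter notes.
Working in quarter notes: half = 2; half = 2; quarter note = 1.
Total: 2 + 2 + 1 = 5.
5 ÷ 2 = 2.5 beats.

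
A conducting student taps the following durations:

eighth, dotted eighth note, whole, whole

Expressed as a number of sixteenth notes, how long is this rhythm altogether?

37

Each duration in sixteenth notes: eighth = 2; dotted eighth note = 3; whole = 16; whole = 16.
Altogether 2 + 3 + 16 + 16 = 37 sixteenth notes.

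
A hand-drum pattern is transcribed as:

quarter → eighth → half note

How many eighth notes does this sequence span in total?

Working in eighth notes: quarter = 2; eighth = 1; half note = 4.
Total: 2 + 1 + 4 = 7 eighth notes.

7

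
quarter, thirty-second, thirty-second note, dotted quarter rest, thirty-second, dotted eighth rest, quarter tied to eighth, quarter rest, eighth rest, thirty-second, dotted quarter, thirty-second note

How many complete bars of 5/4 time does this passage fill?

One bar of 5/4 = 40 thirty-second notes.
In thirty-second notes: quarter = 8; thirty-second = 1; thirty-second note = 1; dotted quarter rest = 12; thirty-second = 1; dotted eighth rest = 6; quarter tied to eighth (quarter + eighth) = 12; quarter rest = 8; eighth rest = 4; thirty-second = 1; dotted quarter = 12; thirty-second note = 1.
Adding: 8 + 1 + 1 + 12 + 1 + 6 + 12 + 8 + 4 + 1 + 12 + 1 = 67.
67 ÷ 40 = 1 complete bar with 27 left over.

1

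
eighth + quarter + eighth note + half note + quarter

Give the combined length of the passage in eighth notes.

10

Working in eighth notes: eighth = 1; quarter = 2; eighth note = 1; half note = 4; quarter = 2.
Adding: 1 + 2 + 1 + 4 + 2 = 10 eighth notes.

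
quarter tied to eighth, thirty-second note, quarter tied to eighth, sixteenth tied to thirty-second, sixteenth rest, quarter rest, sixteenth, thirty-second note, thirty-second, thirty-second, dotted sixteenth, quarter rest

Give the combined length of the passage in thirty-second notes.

54

In thirty-second notes: quarter tied to eighth (quarter + eighth) = 12; thirty-second note = 1; quarter tied to eighth (quarter + eighth) = 12; sixteenth tied to thirty-second (sixteenth + thirty-second) = 3; sixteenth rest = 2; quarter rest = 8; sixteenth = 2; thirty-second note = 1; thirty-second = 1; thirty-second = 1; dotted sixteenth = 3; quarter rest = 8.
Adding: 12 + 1 + 12 + 3 + 2 + 8 + 2 + 1 + 1 + 1 + 3 + 8 = 54 thirty-second notes.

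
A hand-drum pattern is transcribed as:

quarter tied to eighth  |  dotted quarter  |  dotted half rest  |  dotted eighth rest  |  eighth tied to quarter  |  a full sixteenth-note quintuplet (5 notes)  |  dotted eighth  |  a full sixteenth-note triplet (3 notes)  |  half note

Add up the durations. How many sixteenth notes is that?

50

Working in sixteenth notes: quarter tied to eighth (quarter + eighth) = 6; dotted quarter = 6; dotted half rest = 12; dotted eighth rest = 3; eighth tied to quarter (eighth + quarter) = 6; a full sixteenth-note quintuplet (5 notes) (five quintuplet sixteenths span one quarter) = 4; dotted eighth = 3; a full sixteenth-note triplet (3 notes) (three triplet sixteenths span one eighth) = 2; half note = 8.
Altogether 6 + 6 + 12 + 3 + 6 + 4 + 3 + 2 + 8 = 50 sixteenth notes.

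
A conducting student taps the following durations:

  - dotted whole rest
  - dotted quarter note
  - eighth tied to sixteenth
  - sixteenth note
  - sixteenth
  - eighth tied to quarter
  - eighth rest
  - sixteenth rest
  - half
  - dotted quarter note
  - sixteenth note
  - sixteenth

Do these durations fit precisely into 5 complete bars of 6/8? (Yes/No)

One bar of 6/8 = 12 sixteenth notes, so 5 bars = 60.
Working in sixteenth notes: dotted whole rest = 24; dotted quarter note = 6; eighth tied to sixteenth (eighth + sixteenth) = 3; sixteenth note = 1; sixteenth = 1; eighth tied to quarter (eighth + quarter) = 6; eighth rest = 2; sixteenth rest = 1; half = 8; dotted quarter note = 6; sixteenth note = 1; sixteenth = 1.
Altogether 24 + 6 + 3 + 1 + 1 + 6 + 2 + 1 + 8 + 6 + 1 + 1 = 60.
60 equals 60, so the answer is Yes.

Yes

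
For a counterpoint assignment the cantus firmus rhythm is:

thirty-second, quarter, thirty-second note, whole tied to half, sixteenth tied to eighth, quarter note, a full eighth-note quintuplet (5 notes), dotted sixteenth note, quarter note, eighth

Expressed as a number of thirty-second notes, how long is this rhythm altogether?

Express everything in thirty-second notes: thirty-second = 1; quarter = 8; thirty-second note = 1; whole tied to half (whole + half) = 48; sixteenth tied to eighth (sixteenth + eighth) = 6; quarter note = 8; a full eighth-note quintuplet (5 notes) (five quintuplet eighths span one half) = 16; dotted sixteenth note = 3; quarter note = 8; eighth = 4.
Total: 1 + 8 + 1 + 48 + 6 + 8 + 16 + 3 + 8 + 4 = 103 thirty-second notes.

103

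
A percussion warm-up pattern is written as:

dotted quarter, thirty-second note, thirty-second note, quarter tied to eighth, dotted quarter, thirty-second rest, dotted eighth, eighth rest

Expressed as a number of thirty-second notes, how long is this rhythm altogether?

49

Working in thirty-second notes: dotted quarter = 12; thirty-second note = 1; thirty-second note = 1; quarter tied to eighth (quarter + eighth) = 12; dotted quarter = 12; thirty-second rest = 1; dotted eighth = 6; eighth rest = 4.
Adding: 12 + 1 + 1 + 12 + 12 + 1 + 6 + 4 = 49 thirty-second notes.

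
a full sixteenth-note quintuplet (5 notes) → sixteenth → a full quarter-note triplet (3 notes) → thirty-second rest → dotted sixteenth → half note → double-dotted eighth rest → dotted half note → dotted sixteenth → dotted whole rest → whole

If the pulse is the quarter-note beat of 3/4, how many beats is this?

20

One quarter-note beat = 8 thirty-second notes.
Each duration in thirty-second notes: a full sixteenth-note quintuplet (5 notes) (five quintuplet sixteenths span one quarter) = 8; sixteenth = 2; a full quarter-note triplet (3 notes) (three triplet quarters span one half) = 16; thirty-second rest = 1; dotted sixteenth = 3; half note = 16; double-dotted eighth rest = 7; dotted half note = 24; dotted sixteenth = 3; dotted whole rest = 48; whole = 32.
Adding: 8 + 2 + 16 + 1 + 3 + 16 + 7 + 24 + 3 + 48 + 32 = 160.
160 ÷ 8 = 20 beats.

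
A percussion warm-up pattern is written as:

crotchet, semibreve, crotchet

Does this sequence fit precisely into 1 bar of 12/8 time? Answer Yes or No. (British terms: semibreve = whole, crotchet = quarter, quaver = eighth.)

One bar of 12/8 = 6 quarter notes.
Each duration in quarter notes: crotchet = 1; semibreve = 4; crotchet = 1.
Total: 1 + 4 + 1 = 6.
6 equals 6, so the answer is Yes.

Yes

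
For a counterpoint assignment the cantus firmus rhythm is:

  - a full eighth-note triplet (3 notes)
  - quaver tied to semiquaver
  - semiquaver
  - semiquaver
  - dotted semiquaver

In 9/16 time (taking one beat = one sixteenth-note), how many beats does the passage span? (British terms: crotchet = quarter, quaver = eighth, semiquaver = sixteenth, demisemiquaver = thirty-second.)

10.5

One sixteenth-note beat = 2 thirty-second notes.
In thirty-second notes: a full eighth-note triplet (3 notes) (three triplet eighths span one quarter) = 8; quaver tied to semiquaver (quaver + semiquaver) = 6; semiquaver = 2; semiquaver = 2; dotted semiquaver = 3.
Adding: 8 + 6 + 2 + 2 + 3 = 21.
21 ÷ 2 = 10.5 beats.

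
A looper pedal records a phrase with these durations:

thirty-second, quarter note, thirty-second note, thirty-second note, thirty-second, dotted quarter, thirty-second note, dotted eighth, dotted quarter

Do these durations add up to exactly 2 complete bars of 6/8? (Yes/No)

No

One bar of 6/8 = 24 thirty-second notes, so 2 bars = 48.
Convert each value to thirty-second notes: thirty-second = 1; quarter note = 8; thirty-second note = 1; thirty-second note = 1; thirty-second = 1; dotted quarter = 12; thirty-second note = 1; dotted eighth = 6; dotted quarter = 12.
Total: 1 + 8 + 1 + 1 + 1 + 12 + 1 + 6 + 12 = 43.
43 falls short of 48, so the answer is No.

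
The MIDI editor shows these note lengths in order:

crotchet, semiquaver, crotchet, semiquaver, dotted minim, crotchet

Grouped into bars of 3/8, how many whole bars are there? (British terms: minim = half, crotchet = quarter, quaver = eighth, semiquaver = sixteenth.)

4

One bar of 3/8 = 6 sixteenth notes.
Each duration in sixteenth notes: crotchet = 4; semiquaver = 1; crotchet = 4; semiquaver = 1; dotted minim = 12; crotchet = 4.
Altogether 4 + 1 + 4 + 1 + 12 + 4 = 26.
26 ÷ 6 = 4 complete bars with 2 left over.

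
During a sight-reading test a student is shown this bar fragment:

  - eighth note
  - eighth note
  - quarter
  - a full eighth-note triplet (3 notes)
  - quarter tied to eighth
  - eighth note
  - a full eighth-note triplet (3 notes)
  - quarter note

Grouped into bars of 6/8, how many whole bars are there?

One bar of 6/8 = 6 eighth notes.
In eighth notes: eighth note = 1; eighth note = 1; quarter = 2; a full eighth-note triplet (3 notes) (three triplet eighths span one quarter) = 2; quarter tied to eighth (quarter + eighth) = 3; eighth note = 1; a full eighth-note triplet (3 notes) (three triplet eighths span one quarter) = 2; quarter note = 2.
Total: 1 + 1 + 2 + 2 + 3 + 1 + 2 + 2 = 14.
14 ÷ 6 = 2 complete bars with 2 left over.

2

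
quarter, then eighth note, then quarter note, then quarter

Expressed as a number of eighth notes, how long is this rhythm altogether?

7

Working in eighth notes: quarter = 2; eighth note = 1; quarter note = 2; quarter = 2.
Altogether 2 + 1 + 2 + 2 = 7 eighth notes.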